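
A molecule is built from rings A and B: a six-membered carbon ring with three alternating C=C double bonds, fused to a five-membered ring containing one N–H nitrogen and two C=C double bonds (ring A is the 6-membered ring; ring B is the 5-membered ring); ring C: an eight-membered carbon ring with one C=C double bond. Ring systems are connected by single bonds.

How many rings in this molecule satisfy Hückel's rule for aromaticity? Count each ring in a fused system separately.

2

Rings A and B form a fused bicyclic system (with one N–H) with 9 sp² atoms and 10 π electrons from ring double bonds plus a heteroatom lone pair. 10 = 4(2)+2, so the system is aromatic and both rings count as aromatic (indole).
Ring C has six sp³ carbons, so it is not fully conjugated — not aromatic (cyclooctene).
Aromatic: A, B. Total: 2.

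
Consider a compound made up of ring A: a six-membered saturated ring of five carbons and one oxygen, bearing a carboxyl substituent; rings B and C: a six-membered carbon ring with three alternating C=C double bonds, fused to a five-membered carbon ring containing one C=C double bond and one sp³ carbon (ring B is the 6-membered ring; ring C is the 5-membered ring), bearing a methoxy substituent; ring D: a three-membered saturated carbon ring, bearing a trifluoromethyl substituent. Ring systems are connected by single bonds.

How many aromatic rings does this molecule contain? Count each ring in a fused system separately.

Ring A has only sp³ atoms, so it is not fully conjugated — not aromatic (tetrahydropyran).
Ring B has a continuous p-orbital overlap around the ring; 3 ring double bonds give 6 π electrons. That satisfies 4n+2 with n=1, so ring B is aromatic (benzene ring).
Ring C has one sp³ carbon, so it is not fully conjugated — not aromatic (cyclopentene ring).
Ring D has only sp³ atoms, so it is not fully conjugated — not aromatic (cyclopropane).
Aromatic: B. Total: 1.

1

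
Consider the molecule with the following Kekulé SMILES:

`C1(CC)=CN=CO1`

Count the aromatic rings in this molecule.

1

The SMILES encodes a five-membered ring with an oxygen at position 1 and a nitrogen at position 3 (in a C=N bond), with two double bonds.
The 5-membered ring with one oxygen and one =N– is fully conjugated (every ring atom contributes a p orbital); 2 ring double bonds (4 π electrons) plus a heteroatom lone pair (2) give 6 π electrons. Since 6 = 4n+2 (n=1), it is aromatic (oxazole).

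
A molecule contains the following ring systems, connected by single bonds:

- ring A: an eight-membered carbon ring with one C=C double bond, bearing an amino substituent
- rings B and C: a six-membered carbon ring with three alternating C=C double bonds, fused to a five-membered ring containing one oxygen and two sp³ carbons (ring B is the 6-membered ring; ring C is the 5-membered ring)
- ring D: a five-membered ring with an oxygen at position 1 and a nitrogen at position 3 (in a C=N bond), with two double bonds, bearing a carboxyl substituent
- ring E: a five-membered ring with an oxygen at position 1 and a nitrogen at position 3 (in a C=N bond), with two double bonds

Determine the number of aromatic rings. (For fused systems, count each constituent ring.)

Ring A has six sp³ carbons, so it is not fully conjugated — not aromatic (cyclooctene).
Ring B is planar and fully conjugated; 3 ring double bonds give 6 π electrons. That satisfies 4n+2 with n=1, so ring B is aromatic (benzene ring).
Ring C has two sp³ carbons, so it is not fully conjugated — not aromatic (oxolane ring).
Ring D is planar and fully conjugated; 2 ring double bonds (4 π electrons) plus a heteroatom lone pair (2) give 6 π electrons. Since 6 = 4n+2 (n=1), ring D is aromatic (oxazole).
Ring E is planar and fully conjugated; 2 ring double bonds (4 π electrons) plus a heteroatom lone pair (2) give 6 π electrons. Since 6 = 4n+2 (n=1), ring E is aromatic (oxazole).
Aromatic: B, D, E. Total: 3.

3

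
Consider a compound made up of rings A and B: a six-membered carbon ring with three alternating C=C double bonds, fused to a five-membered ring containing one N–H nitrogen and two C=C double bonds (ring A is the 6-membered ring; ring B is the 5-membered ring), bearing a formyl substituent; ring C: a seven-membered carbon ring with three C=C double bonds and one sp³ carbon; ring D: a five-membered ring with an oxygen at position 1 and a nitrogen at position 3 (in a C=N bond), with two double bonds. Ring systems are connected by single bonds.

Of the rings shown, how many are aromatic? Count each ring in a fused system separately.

3

Rings A and B form a fused bicyclic system (with one N–H) with 9 sp² atoms and 10 π electrons from ring double bonds plus a heteroatom lone pair. 10 = 4(2)+2, so the system is aromatic and both rings count as aromatic (indole).
Ring C has one sp³ carbon, so it is not fully conjugated — not aromatic (cycloheptatriene).
Ring D is fully conjugated (every ring atom contributes a p orbital); 2 ring double bonds (4 π electrons) plus a heteroatom lone pair (2) give 6 π electrons. Since 6 = 4n+2 (n=1), ring D is aromatic (oxazole).
Aromatic: A, B, D. Total: 3.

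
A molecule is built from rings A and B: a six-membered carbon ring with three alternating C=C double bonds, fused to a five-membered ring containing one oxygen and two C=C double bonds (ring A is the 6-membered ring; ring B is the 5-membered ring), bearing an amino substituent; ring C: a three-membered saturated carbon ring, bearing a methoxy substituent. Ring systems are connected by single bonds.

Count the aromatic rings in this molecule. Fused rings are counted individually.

Rings A and B form a fused bicyclic system (with one oxygen) with 9 sp² atoms and 10 π electrons from ring double bonds plus a heteroatom lone pair. 10 = 4(2)+2, so the system is aromatic and both rings count as aromatic (benzofuran).
Ring C has only sp³ atoms, so it is not fully conjugated — not aromatic (cyclopropane).
Aromatic: A, B. Total: 2.

2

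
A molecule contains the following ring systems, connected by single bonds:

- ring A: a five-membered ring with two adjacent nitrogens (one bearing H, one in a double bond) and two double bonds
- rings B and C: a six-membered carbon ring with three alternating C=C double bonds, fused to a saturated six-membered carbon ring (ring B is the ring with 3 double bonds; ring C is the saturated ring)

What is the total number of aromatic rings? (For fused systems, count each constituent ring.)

2

Ring A is planar and fully conjugated; 2 ring double bonds (4 π electrons) plus a heteroatom lone pair (2) give 6 π electrons. That satisfies 4n+2 with n=1, so ring A is aromatic (pyrazole).
Ring B is fully conjugated (every ring atom contributes a p orbital); 3 ring double bonds give 6 π electrons. Since 6 = 4n+2 (n=1), ring B is aromatic (benzene ring).
Ring C has four sp³ carbons, so it is not fully conjugated — not aromatic (cyclohexane ring).
Aromatic: A, B. Total: 2.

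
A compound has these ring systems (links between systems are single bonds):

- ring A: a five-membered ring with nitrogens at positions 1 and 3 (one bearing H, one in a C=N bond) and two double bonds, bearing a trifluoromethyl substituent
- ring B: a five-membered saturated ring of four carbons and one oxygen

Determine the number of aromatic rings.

Ring A is fully conjugated (every ring atom contributes a p orbital); 2 ring double bonds (4 π electrons) plus a heteroatom lone pair (2) give 6 π electrons. That satisfies 4n+2 with n=1, so ring A is aromatic (imidazole).
Ring B has only sp³ atoms, so it is not fully conjugated — not aromatic (tetrahydrofuran).
Aromatic: A. Total: 1.

1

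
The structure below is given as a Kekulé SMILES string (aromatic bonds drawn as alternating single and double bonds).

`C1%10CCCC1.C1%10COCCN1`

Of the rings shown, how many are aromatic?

0

The SMILES encodes a five-membered saturated carbon ring; a six-membered saturated ring with an oxygen and an N–H nitrogen at positions 1 and 4.
The 5-membered ring has only sp³ atoms, so it is not fully conjugated — not aromatic (cyclopentane).
The 6-membered ring with one oxygen and one N–H (1,4) has only sp³ atoms, so it is not fully conjugated — not aromatic (morpholine).
None of the rings are aromatic. Total: 0.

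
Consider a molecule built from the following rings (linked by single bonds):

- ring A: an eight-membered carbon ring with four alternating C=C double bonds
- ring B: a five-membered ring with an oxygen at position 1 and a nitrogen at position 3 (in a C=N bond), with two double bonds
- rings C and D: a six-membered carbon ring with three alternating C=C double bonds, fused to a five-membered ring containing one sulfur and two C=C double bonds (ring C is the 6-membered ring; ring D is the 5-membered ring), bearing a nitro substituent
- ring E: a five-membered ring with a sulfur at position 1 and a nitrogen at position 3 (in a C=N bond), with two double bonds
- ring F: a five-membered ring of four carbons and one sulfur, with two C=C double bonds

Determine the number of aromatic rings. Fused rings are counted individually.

5

Ring A has only sp² ring atoms; a planar conformation would have a fully conjugated π system of 8 electrons. But 8 = 4(2), which is 4n not 4n+2, so ring A is not aromatic (cyclooctatetraene) — cyclooctatetraene distorts into a non-planar tub to avoid antiaromaticity.
Ring B is planar and fully conjugated; 2 ring double bonds (4 π electrons) plus a heteroatom lone pair (2) give 6 π electrons. Since 6 = 4n+2 (n=1), ring B is aromatic (oxazole).
Rings C and D form a fused bicyclic system (with one sulfur) with 9 sp² atoms and 10 π electrons from ring double bonds plus a heteroatom lone pair. 10 = 4(2)+2, so the system is aromatic and both rings count as aromatic (benzothiophene).
Ring E has a continuous p-orbital overlap around the ring; 2 ring double bonds (4 π electrons) plus a heteroatom lone pair (2) give 6 π electrons. Since 6 = 4n+2 (n=1), ring E is aromatic (thiazole).
Ring F is planar and fully conjugated; 2 ring double bonds (4 π electrons) plus a heteroatom lone pair (2) give 6 π electrons. 6 = 4(1)+2, so ring F is aromatic (thiophene).
Aromatic: B, C, D, E, F. Total: 5.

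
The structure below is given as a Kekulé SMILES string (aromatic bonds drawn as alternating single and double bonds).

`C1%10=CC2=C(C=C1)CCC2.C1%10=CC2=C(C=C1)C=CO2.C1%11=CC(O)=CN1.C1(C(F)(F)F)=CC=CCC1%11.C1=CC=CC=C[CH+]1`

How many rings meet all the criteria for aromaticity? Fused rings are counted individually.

The SMILES encodes a six-membered carbon ring with three alternating C=C double bonds, fused to a saturated five-membered carbon ring; a six-membered carbon ring with three alternating C=C double bonds, fused to a five-membered ring containing one oxygen and two C=C double bonds; a five-membered ring of four carbons and one nitrogen bearing a hydrogen, with two C=C double bonds; a six-membered carbon ring with two conjugated C=C double bonds and two sp³ carbons; a seven-membered all-carbon ring bearing a positive charge on one carbon, with three C=C double bonds.
The 6-membered ring is planar and fully conjugated; 3 ring double bonds give 6 π electrons. Since 6 = 4n+2 (n=1), it is aromatic (benzene ring).
The 5-membered ring has three sp³ carbons, so it is not fully conjugated — not aromatic (cyclopentane ring).
The fused 6/5-membered bicyclic (with one oxygen) is a single π system with 9 sp² atoms and 10 π electrons from ring double bonds plus a heteroatom lone pair. 10 = 4(2)+2, so the system is aromatic and both rings count as aromatic (benzofuran).
The 5-membered ring with one N–H is fully conjugated (every ring atom contributes a p orbital); 2 ring double bonds (4 π electrons) plus a heteroatom lone pair (2) give 6 π electrons. 6 = 4(1)+2, so it is aromatic (pyrrole).
The second 6-membered ring has two sp³ carbons, so it is not fully conjugated — not aromatic (1,3-cyclohexadiene).
The 7-membered ring is fully conjugated (every ring atom contributes a p orbital); 3 ring double bonds (6 π electrons) plus the carbocation's empty p orbital (0, but keeps the ring conjugated) give 6 π electrons. That satisfies 4n+2 with n=1, so it is aromatic (tropylium cation).
5 of the 7 rings are aromatic. Total: 5.

5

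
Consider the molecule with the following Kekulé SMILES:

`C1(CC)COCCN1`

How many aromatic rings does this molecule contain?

The SMILES encodes a six-membered saturated ring with an oxygen and an N–H nitrogen at positions 1 and 4.
The 6-membered ring with one oxygen and one N–H (1,4) has only sp³ atoms, so it is not fully conjugated — not aromatic (morpholine).

0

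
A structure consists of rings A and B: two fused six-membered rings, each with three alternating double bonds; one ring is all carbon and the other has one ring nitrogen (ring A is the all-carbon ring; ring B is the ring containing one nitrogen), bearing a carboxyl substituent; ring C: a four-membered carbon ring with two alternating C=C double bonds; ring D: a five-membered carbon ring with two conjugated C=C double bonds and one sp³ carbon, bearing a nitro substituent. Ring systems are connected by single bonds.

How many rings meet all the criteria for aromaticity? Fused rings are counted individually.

2

Rings A and B form a fused bicyclic system (with one nitrogen) with 10 sp² atoms and 10 π electrons from ring double bonds. 10 = 4(2)+2, so the system is aromatic and both rings count as aromatic (quinoline).
Ring C has only sp² ring atoms; a planar conformation would have a fully conjugated π system of 4 electrons. But 4 = 4(1), which is 4n not 4n+2, so ring C is not aromatic (cyclobutadiene) — cyclobutadiene is antiaromatic and distorts to a rectangle.
Ring D has one sp³ carbon, so it is not fully conjugated — not aromatic (cyclopentadiene).
Aromatic: A, B. Total: 2.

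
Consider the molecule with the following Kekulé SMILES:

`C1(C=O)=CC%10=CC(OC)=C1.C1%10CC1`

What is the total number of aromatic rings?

1

The SMILES encodes a six-membered carbon ring with three alternating C=C double bonds; a three-membered saturated carbon ring.
The 6-membered ring is fully conjugated (every ring atom contributes a p orbital); 3 ring double bonds give 6 π electrons. That satisfies 4n+2 with n=1, so it is aromatic (benzene).
The 3-membered ring has only sp³ atoms, so it is not fully conjugated — not aromatic (cyclopropane).
1 of the 2 rings is aromatic. Total: 1.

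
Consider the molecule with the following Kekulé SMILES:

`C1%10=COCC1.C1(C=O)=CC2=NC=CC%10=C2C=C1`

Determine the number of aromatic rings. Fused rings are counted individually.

2

The SMILES encodes a five-membered ring of four carbons and one oxygen, with one C=C double bond and two sp³ carbons; two fused six-membered rings, each with three alternating double bonds; one ring is all carbon and the other has one ring nitrogen.
The 5-membered ring with one oxygen has two sp³ carbons, so it is not fully conjugated — not aromatic (2,3-dihydrofuran).
The fused 6/6-membered bicyclic (with one nitrogen) is a single π system with 10 sp² atoms and 10 π electrons from ring double bonds. 10 = 4(2)+2, so the system is aromatic and both rings count as aromatic (quinoline).
2 of the 3 rings are aromatic. Total: 2.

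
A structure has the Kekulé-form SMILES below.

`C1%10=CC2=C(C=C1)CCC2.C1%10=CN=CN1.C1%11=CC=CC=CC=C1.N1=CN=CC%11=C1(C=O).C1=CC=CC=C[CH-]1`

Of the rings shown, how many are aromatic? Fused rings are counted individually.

The SMILES encodes a six-membered carbon ring with three alternating C=C double bonds, fused to a saturated five-membered carbon ring; a five-membered ring with nitrogens at positions 1 and 3 (one bearing H, one in a C=N bond) and two double bonds; an eight-membered carbon ring with four alternating C=C double bonds; a six-membered ring with nitrogens at positions 1 and 3 and three alternating double bonds; a seven-membered all-carbon ring bearing a negative charge on one carbon, with three C=C double bonds.
The 6-membered ring is planar and fully conjugated; 3 ring double bonds give 6 π electrons. Since 6 = 4n+2 (n=1), it is aromatic (benzene ring).
The 5-membered ring has three sp³ carbons, so it is not fully conjugated — not aromatic (cyclopentane ring).
The 5-membered ring with two nitrogens (one N–H, one =N–) is planar and fully conjugated; 2 ring double bonds (4 π electrons) plus a heteroatom lone pair (2) give 6 π electrons. That satisfies 4n+2 with n=1, so it is aromatic (imidazole).
The 8-membered ring has only sp² ring atoms; a planar conformation would have a fully conjugated π system of 8 electrons. But 8 = 4(2), which is 4n not 4n+2, so it is not aromatic (cyclooctatetraene) — cyclooctatetraene distorts into a non-planar tub to avoid antiaromaticity.
The 6-membered ring with two nitrogens (1,3) has a continuous p-orbital overlap around the ring; 3 ring double bonds give 6 π electrons. Since 6 = 4n+2 (n=1), it is aromatic (pyrimidine).
The 7-membered ring has only sp² ring atoms; a planar conformation would have a fully conjugated π system of 8 electrons. But 8 = 4(2), which is 4n not 4n+2, so it is not aromatic (cycloheptatrienyl anion).
3 of the 6 rings are aromatic. Total: 3.

3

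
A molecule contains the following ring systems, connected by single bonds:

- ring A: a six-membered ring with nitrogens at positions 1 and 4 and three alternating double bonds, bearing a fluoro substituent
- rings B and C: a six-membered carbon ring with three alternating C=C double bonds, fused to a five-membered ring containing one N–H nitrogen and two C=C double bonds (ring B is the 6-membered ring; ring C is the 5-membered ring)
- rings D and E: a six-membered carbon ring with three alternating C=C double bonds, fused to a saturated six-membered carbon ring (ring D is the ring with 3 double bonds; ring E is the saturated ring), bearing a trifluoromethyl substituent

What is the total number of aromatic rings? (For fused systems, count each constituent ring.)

4

Ring A is planar and fully conjugated; 3 ring double bonds give 6 π electrons. 6 = 4(1)+2, so ring A is aromatic (pyrazine).
Rings B and C form a fused bicyclic system (with one N–H) with 9 sp² atoms and 10 π electrons from ring double bonds plus a heteroatom lone pair. 10 = 4(2)+2, so the system is aromatic and both rings count as aromatic (indole).
Ring D is fully conjugated (every ring atom contributes a p orbital); 3 ring double bonds give 6 π electrons. 6 = 4(1)+2, so ring D is aromatic (benzene ring).
Ring E has four sp³ carbons, so it is not fully conjugated — not aromatic (cyclohexane ring).
Aromatic: A, B, C, D. Total: 4.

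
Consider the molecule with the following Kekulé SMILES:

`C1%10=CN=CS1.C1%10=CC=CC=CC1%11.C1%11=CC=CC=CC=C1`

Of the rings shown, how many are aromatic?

The SMILES encodes a five-membered ring with a sulfur at position 1 and a nitrogen at position 3 (in a C=N bond), with two double bonds; a seven-membered carbon ring with three C=C double bonds and one sp³ carbon; an eight-membered carbon ring with four alternating C=C double bonds.
The 5-membered ring with one sulfur and one =N– is planar and fully conjugated; 2 ring double bonds (4 π electrons) plus a heteroatom lone pair (2) give 6 π electrons. 6 = 4(1)+2, so it is aromatic (thiazole).
The 7-membered ring has one sp³ carbon, so it is not fully conjugated — not aromatic (cycloheptatriene).
The 8-membered ring has only sp² ring atoms; a planar conformation would have a fully conjugated π system of 8 electrons. But 8 = 4(2), which is 4n not 4n+2, so it is not aromatic (cyclooctatetraene) — cyclooctatetraene distorts into a non-planar tub to avoid antiaromaticity.
1 of the 3 rings is aromatic. Total: 1.

1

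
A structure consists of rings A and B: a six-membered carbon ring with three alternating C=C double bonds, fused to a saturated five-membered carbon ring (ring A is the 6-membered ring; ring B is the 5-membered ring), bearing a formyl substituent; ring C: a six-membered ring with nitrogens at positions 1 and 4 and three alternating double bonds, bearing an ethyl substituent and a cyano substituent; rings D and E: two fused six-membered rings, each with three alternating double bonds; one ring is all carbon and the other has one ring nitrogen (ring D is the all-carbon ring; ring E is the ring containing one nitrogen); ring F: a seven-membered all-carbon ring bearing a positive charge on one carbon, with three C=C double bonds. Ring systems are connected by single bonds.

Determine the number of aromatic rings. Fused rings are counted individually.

5

Ring A is fully conjugated (every ring atom contributes a p orbital); 3 ring double bonds give 6 π electrons. That satisfies 4n+2 with n=1, so ring A is aromatic (benzene ring).
Ring B has three sp³ carbons, so it is not fully conjugated — not aromatic (cyclopentane ring).
Ring C is fully conjugated (every ring atom contributes a p orbital); 3 ring double bonds give 6 π electrons. Since 6 = 4n+2 (n=1), ring C is aromatic (pyrazine).
Rings D and E form a fused bicyclic system (with one nitrogen) with 10 sp² atoms and 10 π electrons from ring double bonds. 10 = 4(2)+2, so the system is aromatic and both rings count as aromatic (quinoline).
Ring F is fully conjugated (every ring atom contributes a p orbital); 3 ring double bonds (6 π electrons) plus the carbocation's empty p orbital (0, but keeps the ring conjugated) give 6 π electrons. That satisfies 4n+2 with n=1, so ring F is aromatic (tropylium cation).
Aromatic: A, C, D, E, F. Total: 5.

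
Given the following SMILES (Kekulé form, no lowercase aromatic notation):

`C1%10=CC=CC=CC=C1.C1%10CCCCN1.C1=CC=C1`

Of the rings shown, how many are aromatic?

The SMILES encodes an eight-membered carbon ring with four alternating C=C double bonds; a six-membered saturated ring of five carbons and one N–H nitrogen; a four-membered carbon ring with two alternating C=C double bonds.
The 8-membered ring has only sp² ring atoms; a planar conformation would have a fully conjugated π system of 8 electrons. But 8 = 4(2), which is 4n not 4n+2, so it is not aromatic (cyclooctatetraene) — cyclooctatetraene distorts into a non-planar tub to avoid antiaromaticity.
The 6-membered ring with one N–H has only sp³ atoms, so it is not fully conjugated — not aromatic (piperidine).
The 4-membered ring has only sp² ring atoms; a planar conformation would have a fully conjugated π system of 4 electrons. But 4 = 4(1), which is 4n not 4n+2, so it is not aromatic (cyclobutadiene) — cyclobutadiene is antiaromatic and distorts to a rectangle.
None of the rings are aromatic. Total: 0.

0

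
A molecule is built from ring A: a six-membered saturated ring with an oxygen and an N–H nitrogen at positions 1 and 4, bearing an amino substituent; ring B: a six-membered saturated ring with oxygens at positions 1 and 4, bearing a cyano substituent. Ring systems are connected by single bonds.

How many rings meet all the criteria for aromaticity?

Ring A has only sp³ atoms, so it is not fully conjugated — not aromatic (morpholine).
Ring B has only sp³ atoms, so it is not fully conjugated — not aromatic (1,4-dioxane).
No ring is aromatic. Total: 0.

0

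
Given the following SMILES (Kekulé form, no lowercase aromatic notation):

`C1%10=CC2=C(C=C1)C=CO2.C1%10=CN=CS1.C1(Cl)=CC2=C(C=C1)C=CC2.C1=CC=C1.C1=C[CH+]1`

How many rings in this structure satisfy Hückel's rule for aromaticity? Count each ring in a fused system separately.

5

The SMILES encodes a six-membered carbon ring with three alternating C=C double bonds, fused to a five-membered ring containing one oxygen and two C=C double bonds; a five-membered ring with a sulfur at position 1 and a nitrogen at position 3 (in a C=N bond), with two double bonds; a six-membered carbon ring with three alternating C=C double bonds, fused to a five-membered carbon ring containing one C=C double bond and one sp³ carbon; a four-membered carbon ring with two alternating C=C double bonds; a three-membered all-carbon ring bearing a positive charge on one carbon, with one C=C double bond.
The fused 6/5-membered bicyclic (with one oxygen) is a single π system with 9 sp² atoms and 10 π electrons from ring double bonds plus a heteroatom lone pair. 10 = 4(2)+2, so the system is aromatic and both rings count as aromatic (benzofuran).
The 5-membered ring with one sulfur and one =N– is planar and fully conjugated; 2 ring double bonds (4 π electrons) plus a heteroatom lone pair (2) give 6 π electrons. Since 6 = 4n+2 (n=1), it is aromatic (thiazole).
The 6-membered ring is planar and fully conjugated; 3 ring double bonds give 6 π electrons. That satisfies 4n+2 with n=1, so it is aromatic (benzene ring).
The 5-membered ring has one sp³ carbon, so it is not fully conjugated — not aromatic (cyclopentene ring).
The 4-membered ring has only sp² ring atoms; a planar conformation would have a fully conjugated π system of 4 electrons. But 4 = 4(1), which is 4n not 4n+2, so it is not aromatic (cyclobutadiene) — cyclobutadiene is antiaromatic and distorts to a rectangle.
The 3-membered ring is planar and fully conjugated; 1 ring double bond (2 π electrons) plus the carbocation's empty p orbital (0, but keeps the ring conjugated) give 2 π electrons. That satisfies 4n+2 with n=0, so it is aromatic (cyclopropenyl cation).
5 of the 7 rings are aromatic. Total: 5.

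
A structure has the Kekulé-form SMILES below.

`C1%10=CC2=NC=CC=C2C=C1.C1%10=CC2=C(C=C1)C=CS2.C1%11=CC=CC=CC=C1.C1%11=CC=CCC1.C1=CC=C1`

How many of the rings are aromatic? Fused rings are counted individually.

4

The SMILES encodes two fused six-membered rings, each with three alternating double bonds; one ring is all carbon and the other has one ring nitrogen; a six-membered carbon ring with three alternating C=C double bonds, fused to a five-membered ring containing one sulfur and two C=C double bonds; an eight-membered carbon ring with four alternating C=C double bonds; a six-membered carbon ring with two conjugated C=C double bonds and two sp³ carbons; a four-membered carbon ring with two alternating C=C double bonds.
The fused 6/6-membered bicyclic (with one nitrogen) is a single π system with 10 sp² atoms and 10 π electrons from ring double bonds. 10 = 4(2)+2, so the system is aromatic and both rings count as aromatic (quinoline).
The fused 6/5-membered bicyclic (with one sulfur) is a single π system with 9 sp² atoms and 10 π electrons from ring double bonds plus a heteroatom lone pair. 10 = 4(2)+2, so the system is aromatic and both rings count as aromatic (benzothiophene).
The 8-membered ring has only sp² ring atoms; a planar conformation would have a fully conjugated π system of 8 electrons. But 8 = 4(2), which is 4n not 4n+2, so it is not aromatic (cyclooctatetraene) — cyclooctatetraene distorts into a non-planar tub to avoid antiaromaticity.
The 6-membered ring has two sp³ carbons, so it is not fully conjugated — not aromatic (1,3-cyclohexadiene).
The 4-membered ring has only sp² ring atoms; a planar conformation would have a fully conjugated π system of 4 electrons. But 4 = 4(1), which is 4n not 4n+2, so it is not aromatic (cyclobutadiene) — cyclobutadiene is antiaromatic and distorts to a rectangle.
4 of the 7 rings are aromatic. Total: 4.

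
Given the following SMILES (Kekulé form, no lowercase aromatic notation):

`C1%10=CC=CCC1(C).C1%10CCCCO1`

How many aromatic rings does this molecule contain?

0

The SMILES encodes a six-membered carbon ring with two conjugated C=C double bonds and two sp³ carbons; a six-membered saturated ring of five carbons and one oxygen.
The 6-membered ring has two sp³ carbons, so it is not fully conjugated — not aromatic (1,3-cyclohexadiene).
The 6-membered ring with one oxygen has only sp³ atoms, so it is not fully conjugated — not aromatic (tetrahydropyran).
None of the rings are aromatic. Total: 0.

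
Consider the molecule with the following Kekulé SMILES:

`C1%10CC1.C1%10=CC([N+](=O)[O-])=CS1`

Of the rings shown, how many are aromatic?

1

The SMILES encodes a three-membered saturated carbon ring; a five-membered ring of four carbons and one sulfur, with two C=C double bonds.
The 3-membered ring has only sp³ atoms, so it is not fully conjugated — not aromatic (cyclopropane).
The 5-membered ring with one sulfur is fully conjugated (every ring atom contributes a p orbital); 2 ring double bonds (4 π electrons) plus a heteroatom lone pair (2) give 6 π electrons. Since 6 = 4n+2 (n=1), it is aromatic (thiophene).
1 of the 2 rings is aromatic. Total: 1.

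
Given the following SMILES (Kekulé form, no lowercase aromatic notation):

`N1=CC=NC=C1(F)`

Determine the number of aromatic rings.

The SMILES encodes a six-membered ring with nitrogens at positions 1 and 4 and three alternating double bonds.
The 6-membered ring with two nitrogens (1,4) is fully conjugated (every ring atom contributes a p orbital); 3 ring double bonds give 6 π electrons. That satisfies 4n+2 with n=1, so it is aromatic (pyrazine).

1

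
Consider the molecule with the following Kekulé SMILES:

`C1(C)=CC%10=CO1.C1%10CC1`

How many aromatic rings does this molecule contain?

1

The SMILES encodes a five-membered ring of four carbons and one oxygen, with two C=C double bonds; a three-membered saturated carbon ring.
The 5-membered ring with one oxygen has a continuous p-orbital overlap around the ring; 2 ring double bonds (4 π electrons) plus a heteroatom lone pair (2) give 6 π electrons. Since 6 = 4n+2 (n=1), it is aromatic (furan).
The 3-membered ring has only sp³ atoms, so it is not fully conjugated — not aromatic (cyclopropane).
1 of the 2 rings is aromatic. Total: 1.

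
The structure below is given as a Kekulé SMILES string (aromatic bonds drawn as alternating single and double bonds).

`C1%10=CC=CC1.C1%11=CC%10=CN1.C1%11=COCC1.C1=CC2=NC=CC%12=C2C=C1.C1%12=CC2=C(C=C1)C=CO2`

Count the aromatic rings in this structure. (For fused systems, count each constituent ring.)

5

The SMILES encodes a five-membered carbon ring with two conjugated C=C double bonds and one sp³ carbon; a five-membered ring of four carbons and one nitrogen bearing a hydrogen, with two C=C double bonds; a five-membered ring of four carbons and one oxygen, with one C=C double bond and two sp³ carbons; two fused six-membered rings, each with three alternating double bonds; one ring is all carbon and the other has one ring nitrogen; a six-membered carbon ring with three alternating C=C double bonds, fused to a five-membered ring containing one oxygen and two C=C double bonds.
The 5-membered ring has one sp³ carbon, so it is not fully conjugated — not aromatic (cyclopentadiene).
The 5-membered ring with one N–H is fully conjugated (every ring atom contributes a p orbital); 2 ring double bonds (4 π electrons) plus a heteroatom lone pair (2) give 6 π electrons. Since 6 = 4n+2 (n=1), it is aromatic (pyrrole).
The 5-membered ring with one oxygen has two sp³ carbons, so it is not fully conjugated — not aromatic (2,3-dihydrofuran).
The fused 6/6-membered bicyclic (with one nitrogen) is a single π system with 10 sp² atoms and 10 π electrons from ring double bonds. 10 = 4(2)+2, so the system is aromatic and both rings count as aromatic (quinoline).
The fused 6/5-membered bicyclic (with one oxygen) is a single π system with 9 sp² atoms and 10 π electrons from ring double bonds plus a heteroatom lone pair. 10 = 4(2)+2, so the system is aromatic and both rings count as aromatic (benzofuran).
5 of the 7 rings are aromatic. Total: 5.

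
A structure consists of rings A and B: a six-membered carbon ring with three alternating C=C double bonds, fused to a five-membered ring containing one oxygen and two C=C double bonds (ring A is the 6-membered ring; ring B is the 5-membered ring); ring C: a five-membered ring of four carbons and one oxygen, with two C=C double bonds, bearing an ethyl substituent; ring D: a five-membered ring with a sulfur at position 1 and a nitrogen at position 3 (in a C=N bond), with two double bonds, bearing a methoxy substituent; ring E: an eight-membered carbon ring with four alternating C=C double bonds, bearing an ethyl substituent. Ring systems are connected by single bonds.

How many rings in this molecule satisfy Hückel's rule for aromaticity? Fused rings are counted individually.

Rings A and B form a fused bicyclic system (with one oxygen) with 9 sp² atoms and 10 π electrons from ring double bonds plus a heteroatom lone pair. 10 = 4(2)+2, so the system is aromatic and both rings count as aromatic (benzofuran).
Ring C is fully conjugated (every ring atom contributes a p orbital); 2 ring double bonds (4 π electrons) plus a heteroatom lone pair (2) give 6 π electrons. 6 = 4(1)+2, so ring C is aromatic (furan).
Ring D is fully conjugated (every ring atom contributes a p orbital); 2 ring double bonds (4 π electrons) plus a heteroatom lone pair (2) give 6 π electrons. 6 = 4(1)+2, so ring D is aromatic (thiazole).
Ring E has only sp² ring atoms; a planar conformation would have a fully conjugated π system of 8 electrons. But 8 = 4(2), which is 4n not 4n+2, so ring E is not aromatic (cyclooctatetraene) — cyclooctatetraene distorts into a non-planar tub to avoid antiaromaticity.
Aromatic: A, B, C, D. Total: 4.

4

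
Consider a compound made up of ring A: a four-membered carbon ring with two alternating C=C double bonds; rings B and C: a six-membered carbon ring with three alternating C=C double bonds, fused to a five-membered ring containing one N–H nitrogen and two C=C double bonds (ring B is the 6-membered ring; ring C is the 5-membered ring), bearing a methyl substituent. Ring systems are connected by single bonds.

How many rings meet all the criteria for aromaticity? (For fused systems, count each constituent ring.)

2

Ring A has only sp² ring atoms; a planar conformation would have a fully conjugated π system of 4 electrons. But 4 = 4(1), which is 4n not 4n+2, so ring A is not aromatic (cyclobutadiene) — cyclobutadiene is antiaromatic and distorts to a rectangle.
Rings B and C form a fused bicyclic system (with one N–H) with 9 sp² atoms and 10 π electrons from ring double bonds plus a heteroatom lone pair. 10 = 4(2)+2, so the system is aromatic and both rings count as aromatic (indole).
Aromatic: B, C. Total: 2.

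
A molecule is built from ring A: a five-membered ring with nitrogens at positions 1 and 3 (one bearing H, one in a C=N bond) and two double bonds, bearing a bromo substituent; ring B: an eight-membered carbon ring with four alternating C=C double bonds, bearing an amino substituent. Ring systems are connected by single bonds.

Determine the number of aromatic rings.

1

Ring A has a continuous p-orbital overlap around the ring; 2 ring double bonds (4 π electrons) plus a heteroatom lone pair (2) give 6 π electrons. That satisfies 4n+2 with n=1, so ring A is aromatic (imidazole).
Ring B has only sp² ring atoms; a planar conformation would have a fully conjugated π system of 8 electrons. But 8 = 4(2), which is 4n not 4n+2, so ring B is not aromatic (cyclooctatetraene) — cyclooctatetraene distorts into a non-planar tub to avoid antiaromaticity.
Aromatic: A. Total: 1.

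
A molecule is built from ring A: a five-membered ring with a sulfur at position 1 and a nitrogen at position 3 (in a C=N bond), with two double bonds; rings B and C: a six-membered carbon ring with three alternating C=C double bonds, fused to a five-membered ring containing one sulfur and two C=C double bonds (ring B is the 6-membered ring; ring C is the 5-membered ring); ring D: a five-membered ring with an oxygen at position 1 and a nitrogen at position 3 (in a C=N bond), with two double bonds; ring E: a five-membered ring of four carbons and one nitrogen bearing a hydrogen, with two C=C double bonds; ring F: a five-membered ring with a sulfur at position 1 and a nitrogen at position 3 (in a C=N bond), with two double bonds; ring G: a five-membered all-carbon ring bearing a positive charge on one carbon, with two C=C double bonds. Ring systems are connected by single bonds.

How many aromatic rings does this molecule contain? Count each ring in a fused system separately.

6

Ring A is fully conjugated (every ring atom contributes a p orbital); 2 ring double bonds (4 π electrons) plus a heteroatom lone pair (2) give 6 π electrons. That satisfies 4n+2 with n=1, so ring A is aromatic (thiazole).
Rings B and C form a fused bicyclic system (with one sulfur) with 9 sp² atoms and 10 π electrons from ring double bonds plus a heteroatom lone pair. 10 = 4(2)+2, so the system is aromatic and both rings count as aromatic (benzothiophene).
Ring D has a continuous p-orbital overlap around the ring; 2 ring double bonds (4 π electrons) plus a heteroatom lone pair (2) give 6 π electrons. That satisfies 4n+2 with n=1, so ring D is aromatic (oxazole).
Ring E is fully conjugated (every ring atom contributes a p orbital); 2 ring double bonds (4 π electrons) plus a heteroatom lone pair (2) give 6 π electrons. 6 = 4(1)+2, so ring E is aromatic (pyrrole).
Ring F has a continuous p-orbital overlap around the ring; 2 ring double bonds (4 π electrons) plus a heteroatom lone pair (2) give 6 π electrons. 6 = 4(1)+2, so ring F is aromatic (thiazole).
Ring G has only sp² ring atoms; a planar conformation would have a fully conjugated π system of 4 electrons. But 4 = 4(1), which is 4n not 4n+2, so ring G is not aromatic (cyclopentadienyl cation).
Aromatic: A, B, C, D, E, F. Total: 6.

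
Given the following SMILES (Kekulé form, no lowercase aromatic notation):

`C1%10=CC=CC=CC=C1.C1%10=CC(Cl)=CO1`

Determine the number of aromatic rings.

The SMILES encodes an eight-membered carbon ring with four alternating C=C double bonds; a five-membered ring of four carbons and one oxygen, with two C=C double bonds.
The 8-membered ring has only sp² ring atoms; a planar conformation would have a fully conjugated π system of 8 electrons. But 8 = 4(2), which is 4n not 4n+2, so it is not aromatic (cyclooctatetraene) — cyclooctatetraene distorts into a non-planar tub to avoid antiaromaticity.
The 5-membered ring with one oxygen is fully conjugated (every ring atom contributes a p orbital); 2 ring double bonds (4 π electrons) plus a heteroatom lone pair (2) give 6 π electrons. Since 6 = 4n+2 (n=1), it is aromatic (furan).
1 of the 2 rings is aromatic. Total: 1.

1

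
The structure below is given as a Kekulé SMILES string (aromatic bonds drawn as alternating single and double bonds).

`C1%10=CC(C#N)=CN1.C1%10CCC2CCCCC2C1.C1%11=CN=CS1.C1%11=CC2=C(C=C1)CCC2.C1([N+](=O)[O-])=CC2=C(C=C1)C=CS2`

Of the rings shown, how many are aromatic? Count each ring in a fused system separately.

The SMILES encodes a five-membered ring of four carbons and one nitrogen bearing a hydrogen, with two C=C double bonds; two fused six-membered saturated carbon rings; a five-membered ring with a sulfur at position 1 and a nitrogen at position 3 (in a C=N bond), with two double bonds; a six-membered carbon ring with three alternating C=C double bonds, fused to a saturated five-membered carbon ring; a six-membered carbon ring with three alternating C=C double bonds, fused to a five-membered ring containing one sulfur and two C=C double bonds.
The 5-membered ring with one N–H is fully conjugated (every ring atom contributes a p orbital); 2 ring double bonds (4 π electrons) plus a heteroatom lone pair (2) give 6 π electrons. Since 6 = 4n+2 (n=1), it is aromatic (pyrrole).
The 6-membered ring has only sp³ atoms, so it is not fully conjugated — not aromatic (cyclohexane ring).
The second 6-membered ring has only sp³ atoms, so it is not fully conjugated — not aromatic (cyclohexane ring).
The 5-membered ring with one sulfur and one =N– has a continuous p-orbital overlap around the ring; 2 ring double bonds (4 π electrons) plus a heteroatom lone pair (2) give 6 π electrons. Since 6 = 4n+2 (n=1), it is aromatic (thiazole).
The third 6-membered ring is fully conjugated (every ring atom contributes a p orbital); 3 ring double bonds give 6 π electrons. 6 = 4(1)+2, so it is aromatic (benzene ring).
The 5-membered ring has three sp³ carbons, so it is not fully conjugated — not aromatic (cyclopentane ring).
The fused 6/5-membered bicyclic (with one sulfur) is a single π system with 9 sp² atoms and 10 π electrons from ring double bonds plus a heteroatom lone pair. 10 = 4(2)+2, so the system is aromatic and both rings count as aromatic (benzothiophene).
5 of the 8 rings are aromatic. Total: 5.

5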